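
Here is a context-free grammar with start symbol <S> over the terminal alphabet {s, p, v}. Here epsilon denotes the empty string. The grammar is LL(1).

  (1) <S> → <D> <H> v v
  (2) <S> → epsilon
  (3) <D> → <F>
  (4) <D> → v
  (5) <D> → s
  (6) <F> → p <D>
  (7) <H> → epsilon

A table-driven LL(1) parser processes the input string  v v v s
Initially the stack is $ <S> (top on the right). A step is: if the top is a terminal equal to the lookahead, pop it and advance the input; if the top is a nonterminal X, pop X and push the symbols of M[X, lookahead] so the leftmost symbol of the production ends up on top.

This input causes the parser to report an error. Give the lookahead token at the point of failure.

     Stack          Input      Action
  1  $ <S>          v v v s $  expand <S> → <D> <H> v v
  2  $ v v <H> <D>  v v v s $  expand <D> → v
  3  $ v v <H> v    v v v s $  match v
  4  $ v v <H>      v v s $    expand <H> → epsilon
  5  $ v v          v v s $    match v
  6  $ v            v s $      match v
  7  $              s $        error: stack empty but input remains

s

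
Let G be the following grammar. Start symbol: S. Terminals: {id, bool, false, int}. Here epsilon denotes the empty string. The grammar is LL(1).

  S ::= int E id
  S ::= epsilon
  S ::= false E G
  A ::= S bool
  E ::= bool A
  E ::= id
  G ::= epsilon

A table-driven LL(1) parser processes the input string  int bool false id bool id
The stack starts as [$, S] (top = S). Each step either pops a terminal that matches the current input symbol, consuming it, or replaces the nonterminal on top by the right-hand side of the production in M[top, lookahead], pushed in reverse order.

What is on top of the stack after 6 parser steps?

step 1: stack=$ S  input=int bool false id bool id $  — expand S ::= int E id
step 2: stack=$ id E int  input=int bool false id bool id $  — match int
step 3: stack=$ id E  input=bool false id bool id $  — expand E ::= bool A
step 4: stack=$ id A bool  input=bool false id bool id $  — match bool
step 5: stack=$ id A  input=false id bool id $  — expand A ::= S bool
step 6: stack=$ id bool S  input=false id bool id $  — expand S ::= false E G
Stack after step 6: $ id bool G E false (top = false).

false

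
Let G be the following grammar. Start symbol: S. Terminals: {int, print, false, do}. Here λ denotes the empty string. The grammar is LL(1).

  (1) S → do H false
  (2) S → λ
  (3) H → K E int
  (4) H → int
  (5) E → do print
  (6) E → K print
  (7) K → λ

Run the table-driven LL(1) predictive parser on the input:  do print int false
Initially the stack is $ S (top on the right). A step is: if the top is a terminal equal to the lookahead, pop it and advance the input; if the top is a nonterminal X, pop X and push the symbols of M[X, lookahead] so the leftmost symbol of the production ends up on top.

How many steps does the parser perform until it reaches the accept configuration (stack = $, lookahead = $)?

step 1: stack=$ S  input=do print int false $  — expand S → do H false
step 2: stack=$ false H do  input=do print int false $  — match do
step 3: stack=$ false H  input=print int false $  — expand H → K E int
step 4: stack=$ false int E K  input=print int false $  — expand K → λ
step 5: stack=$ false int E  input=print int false $  — expand E → K print
step 6: stack=$ false int print K  input=print int false $  — expand K → λ
step 7: stack=$ false int print  input=print int false $  — match print
step 8: stack=$ false int  input=int false $  — match int
step 9: stack=$ false  input=false $  — match false
Accept reached after 9 steps.

9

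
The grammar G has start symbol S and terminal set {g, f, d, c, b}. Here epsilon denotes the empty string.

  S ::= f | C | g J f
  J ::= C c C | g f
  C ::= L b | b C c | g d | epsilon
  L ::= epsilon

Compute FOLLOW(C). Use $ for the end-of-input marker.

{$, c, f}

FIRST(L) = {epsilon}
FIRST(C) = {epsilon, b, g}  (via L b)
FIRST(S) = {epsilon, b, f, g}  (via C)
FIRST(J) = {b, c, g}  (via C c C)
FOLLOW(S) includes $ since S is the start symbol.
FOLLOW(S): S appears on no right-hand side. Thus FOLLOW(S) = {$}.
FOLLOW(J): in S::=g J f, J is followed by f with FIRST {f}. Thus FOLLOW(J) = {f}.
FOLLOW(C): in S::=C, the suffix after C is empty, so FOLLOW(C) ⊇ FOLLOW(S) = {$}; in J::=C c C (occurrence 1), C is followed by c C with FIRST {c}; in J::=C c C (occurrence 2), the suffix after C is empty, so FOLLOW(C) ⊇ FOLLOW(J) = {f}; in C::=b C c, C is followed by c with FIRST {c}. Thus FOLLOW(C) = {$, c, f}.
FOLLOW(L): in C::=L b, L is followed by b with FIRST {b}. Thus FOLLOW(L) = {b}.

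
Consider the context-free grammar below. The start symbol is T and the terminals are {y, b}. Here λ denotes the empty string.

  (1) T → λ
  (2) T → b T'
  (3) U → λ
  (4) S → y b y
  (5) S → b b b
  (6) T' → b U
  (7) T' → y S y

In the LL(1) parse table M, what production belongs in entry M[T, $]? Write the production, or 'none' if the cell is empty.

T → λ

FIRST(T): from T→λ we get {λ}; from T→b T' we get {b}. So FIRST(T) = {λ, b}.
FIRST(U): from U→λ we get {λ}. So FIRST(U) = {λ}.
FIRST(S): from S→y b y we get {y}; from S→b b b we get {b}. So FIRST(S) = {b, y}.
FIRST(T'): from T'→b U we get {b}; from T'→y S y we get {y}. So FIRST(T') = {b, y}.
FOLLOW(T) includes $ since T is the start symbol.
FOLLOW(T): T appears on no right-hand side. Thus FOLLOW(T) = {$}.
For T → λ: FIRST(λ) = {λ}, so it goes in M[T, t] for t ∈ {}; since λ ∈ FIRST, also for every t ∈ FOLLOW(T) = {$}.
For T → b T': FIRST(b T') = {b}, so it goes in M[T, t] for t ∈ {b}.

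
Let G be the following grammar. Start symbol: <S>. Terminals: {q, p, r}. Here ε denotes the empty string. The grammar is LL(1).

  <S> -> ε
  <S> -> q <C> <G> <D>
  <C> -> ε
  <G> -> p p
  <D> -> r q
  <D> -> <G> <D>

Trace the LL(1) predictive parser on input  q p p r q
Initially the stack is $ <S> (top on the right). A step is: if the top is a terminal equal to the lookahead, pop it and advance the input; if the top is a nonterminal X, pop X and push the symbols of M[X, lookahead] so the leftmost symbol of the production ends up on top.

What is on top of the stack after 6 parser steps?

<D>

     Stack            Input        Action
  1  $ <S>            q p p r q $  expand <S> -> q <C> <G> <D>
  2  $ <D> <G> <C> q  q p p r q $  match q
  3  $ <D> <G> <C>    p p r q $    expand <C> -> ε
  4  $ <D> <G>        p p r q $    expand <G> -> p p
  5  $ <D> p p        p p r q $    match p
  6  $ <D> p          p r q $      match p
Stack after step 6: $ <D> (top = <D>).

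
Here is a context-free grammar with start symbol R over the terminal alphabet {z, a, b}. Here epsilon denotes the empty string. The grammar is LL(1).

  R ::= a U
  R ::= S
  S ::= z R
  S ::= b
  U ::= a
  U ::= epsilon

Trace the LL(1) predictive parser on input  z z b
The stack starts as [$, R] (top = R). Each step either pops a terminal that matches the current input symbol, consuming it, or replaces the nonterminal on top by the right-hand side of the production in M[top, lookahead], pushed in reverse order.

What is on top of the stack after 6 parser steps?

step 1: stack=$ R  input=z z b $  — expand R ::= S
step 2: stack=$ S  input=z z b $  — expand S ::= z R
step 3: stack=$ R z  input=z z b $  — match z
step 4: stack=$ R  input=z b $  — expand R ::= S
step 5: stack=$ S  input=z b $  — expand S ::= z R
step 6: stack=$ R z  input=z b $  — match z
Stack after step 6: $ R (top = R).

R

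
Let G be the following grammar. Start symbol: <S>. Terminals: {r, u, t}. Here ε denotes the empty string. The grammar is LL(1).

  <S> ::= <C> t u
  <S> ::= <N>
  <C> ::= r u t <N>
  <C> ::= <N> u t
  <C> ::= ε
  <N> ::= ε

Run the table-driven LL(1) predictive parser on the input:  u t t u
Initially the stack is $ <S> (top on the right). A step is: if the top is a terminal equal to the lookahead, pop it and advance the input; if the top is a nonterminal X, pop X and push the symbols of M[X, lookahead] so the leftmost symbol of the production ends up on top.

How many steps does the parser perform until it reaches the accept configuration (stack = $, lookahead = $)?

7

step 1: stack=$ <S>  input=u t t u $  — expand <S> ::= <C> t u
step 2: stack=$ u t <C>  input=u t t u $  — expand <C> ::= <N> u t
step 3: stack=$ u t t u <N>  input=u t t u $  — expand <N> ::= ε
step 4: stack=$ u t t u  input=u t t u $  — match u
step 5: stack=$ u t t  input=t t u $  — match t
step 6: stack=$ u t  input=t u $  — match t
step 7: stack=$ u  input=u $  — match u
Accept reached after 7 steps.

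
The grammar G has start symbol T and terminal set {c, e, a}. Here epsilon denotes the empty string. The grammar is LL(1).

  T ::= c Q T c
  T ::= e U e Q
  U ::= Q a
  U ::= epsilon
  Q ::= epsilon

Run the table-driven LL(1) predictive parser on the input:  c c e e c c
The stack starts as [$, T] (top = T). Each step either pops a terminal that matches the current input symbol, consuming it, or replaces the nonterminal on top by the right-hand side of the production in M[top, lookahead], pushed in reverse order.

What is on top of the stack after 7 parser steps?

e

     Stack        Input          Action
  1  $ T          c c e e c c $  expand T ::= c Q T c
  2  $ c T Q c    c c e e c c $  match c
  3  $ c T Q      c e e c c $    expand Q ::= epsilon
  4  $ c T        c e e c c $    expand T ::= c Q T c
  5  $ c c T Q c  c e e c c $    match c
  6  $ c c T Q    e e c c $      expand Q ::= epsilon
  7  $ c c T      e e c c $      expand T ::= e U e Q
Stack after step 7: $ c c Q e U e (top = e).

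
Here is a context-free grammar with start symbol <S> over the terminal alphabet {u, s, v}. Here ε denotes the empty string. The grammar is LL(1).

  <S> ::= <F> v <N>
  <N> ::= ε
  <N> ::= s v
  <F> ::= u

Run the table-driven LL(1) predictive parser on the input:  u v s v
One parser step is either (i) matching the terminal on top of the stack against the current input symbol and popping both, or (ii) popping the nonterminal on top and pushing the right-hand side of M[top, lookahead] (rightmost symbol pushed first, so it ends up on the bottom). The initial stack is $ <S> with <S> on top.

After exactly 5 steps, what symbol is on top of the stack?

     Stack        Input      Action
  1  $ <S>        u v s v $  expand <S> ::= <F> v <N>
  2  $ <N> v <F>  u v s v $  expand <F> ::= u
  3  $ <N> v u    u v s v $  match u
  4  $ <N> v      v s v $    match v
  5  $ <N>        s v $      expand <N> ::= s v
Stack after step 5: $ v s (top = s).

s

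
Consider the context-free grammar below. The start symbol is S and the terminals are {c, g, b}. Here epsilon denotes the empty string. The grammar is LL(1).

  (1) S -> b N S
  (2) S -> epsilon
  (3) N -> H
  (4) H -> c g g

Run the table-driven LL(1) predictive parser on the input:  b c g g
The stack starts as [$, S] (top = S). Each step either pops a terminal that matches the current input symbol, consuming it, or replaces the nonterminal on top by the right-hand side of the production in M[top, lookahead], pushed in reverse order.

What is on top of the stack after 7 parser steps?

S

     Stack      Input      Action
  1  $ S        b c g g $  expand S -> b N S
  2  $ S N b    b c g g $  match b
  3  $ S N      c g g $    expand N -> H
  4  $ S H      c g g $    expand H -> c g g
  5  $ S g g c  c g g $    match c
  6  $ S g g    g g $      match g
  7  $ S g      g $        match g
Stack after step 7: $ S (top = S).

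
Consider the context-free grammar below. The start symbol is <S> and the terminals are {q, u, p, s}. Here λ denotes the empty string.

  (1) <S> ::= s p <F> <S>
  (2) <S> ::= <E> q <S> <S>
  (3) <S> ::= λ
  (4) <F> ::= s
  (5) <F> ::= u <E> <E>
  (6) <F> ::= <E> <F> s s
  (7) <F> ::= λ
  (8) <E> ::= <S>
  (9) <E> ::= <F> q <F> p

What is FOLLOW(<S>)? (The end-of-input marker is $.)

FIRST(<S>) = {λ, q, s, u}  (via <E> q <S> <S>)
FIRST(<F>) = {λ, q, s, u}  (via <E> <F> s s)
FIRST(<E>) = {λ, q, s, u}  (via <S>, <F> q <F> p)
FOLLOW(<S>) includes $ since <S> is the start symbol.
FOLLOW(<S>): in <S>::=s p <F> <S>, the suffix after <S> is empty (adds nothing new); in <S>::=<E> q <S> <S> (occurrence 1), <S> is followed by <S> with FIRST {λ, q, s, u}; in <S>::=<E> q <S> <S> (occurrence 1), the suffix after <S> is nullable (adds nothing new); in <S>::=<E> q <S> <S> (occurrence 2), the suffix after <S> is empty (adds nothing new); in <E>::=<S>, the suffix after <S> is empty, so FOLLOW(<S>) ⊇ FOLLOW(<E>) = {$, p, q, s, u}. Thus FOLLOW(<S>) = {$, p, q, s, u}.
FOLLOW(<F>): in <S>::=s p <F> <S>, <F> is followed by <S> with FIRST {λ, q, s, u}; in <S>::=s p <F> <S>, the suffix after <F> is nullable, so FOLLOW(<F>) ⊇ FOLLOW(<S>) = {$, p, q, s, u}; in <F>::=<E> <F> s s, <F> is followed by s s with FIRST {s}; in <E>::=<F> q <F> p (occurrence 1), <F> is followed by q <F> p with FIRST {q}; in <E>::=<F> q <F> p (occurrence 2), <F> is followed by p with FIRST {p}. Thus FOLLOW(<F>) = {$, p, q, s, u}.
FOLLOW(<E>): in <S>::=<E> q <S> <S>, <E> is followed by q <S> <S> with FIRST {q}; in <F>::=u <E> <E> (occurrence 1), <E> is followed by <E> with FIRST {λ, q, s, u}; in <F>::=u <E> <E> (occurrence 1), the suffix after <E> is nullable, so FOLLOW(<E>) ⊇ FOLLOW(<F>) = {$, p, q, s, u}; in <F>::=u <E> <E> (occurrence 2), the suffix after <E> is empty, so FOLLOW(<E>) ⊇ FOLLOW(<F>) = {$, p, q, s, u}; in <F>::=<E> <F> s s, <E> is followed by <F> s s with FIRST {q, s, u}. Thus FOLLOW(<E>) = {$, p, q, s, u}.

{$, p, q, s, u}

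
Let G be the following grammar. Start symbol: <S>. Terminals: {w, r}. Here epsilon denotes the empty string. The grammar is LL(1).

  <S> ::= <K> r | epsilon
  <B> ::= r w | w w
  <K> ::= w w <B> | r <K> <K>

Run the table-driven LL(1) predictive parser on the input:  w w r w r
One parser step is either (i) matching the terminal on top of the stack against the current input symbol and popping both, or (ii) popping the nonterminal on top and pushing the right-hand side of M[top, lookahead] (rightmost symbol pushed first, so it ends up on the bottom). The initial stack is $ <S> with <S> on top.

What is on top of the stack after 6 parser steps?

w

     Stack        Input        Action
  1  $ <S>        w w r w r $  expand <S> ::= <K> r
  2  $ r <K>      w w r w r $  expand <K> ::= w w <B>
  3  $ r <B> w w  w w r w r $  match w
  4  $ r <B> w    w r w r $    match w
  5  $ r <B>      r w r $      expand <B> ::= r w
  6  $ r w r      r w r $      match r
Stack after step 6: $ r w (top = w).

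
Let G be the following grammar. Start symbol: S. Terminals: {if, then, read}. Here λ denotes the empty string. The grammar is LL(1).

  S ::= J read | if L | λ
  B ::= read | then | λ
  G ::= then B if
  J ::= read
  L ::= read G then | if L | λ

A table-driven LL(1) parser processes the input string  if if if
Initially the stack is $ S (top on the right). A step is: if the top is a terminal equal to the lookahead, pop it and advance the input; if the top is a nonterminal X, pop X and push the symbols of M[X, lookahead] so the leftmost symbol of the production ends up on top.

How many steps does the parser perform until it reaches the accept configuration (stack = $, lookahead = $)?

     Stack   Input       Action
  1  $ S     if if if $  expand S ::= if L
  2  $ L if  if if if $  match if
  3  $ L     if if $     expand L ::= if L
  4  $ L if  if if $     match if
  5  $ L     if $        expand L ::= if L
  6  $ L if  if $        match if
  7  $ L     $           expand L ::= λ
Accept reached after 7 steps.

7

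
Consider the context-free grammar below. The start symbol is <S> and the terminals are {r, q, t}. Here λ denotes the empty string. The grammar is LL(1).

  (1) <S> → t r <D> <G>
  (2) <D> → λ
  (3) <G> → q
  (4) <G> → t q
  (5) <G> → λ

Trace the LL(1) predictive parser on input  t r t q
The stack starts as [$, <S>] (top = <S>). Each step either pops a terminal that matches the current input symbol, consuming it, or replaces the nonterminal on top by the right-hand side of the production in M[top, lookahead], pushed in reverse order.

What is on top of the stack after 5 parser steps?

t

     Stack          Input      Action
  1  $ <S>          t r t q $  expand <S> → t r <D> <G>
  2  $ <G> <D> r t  t r t q $  match t
  3  $ <G> <D> r    r t q $    match r
  4  $ <G> <D>      t q $      expand <D> → λ
  5  $ <G>          t q $      expand <G> → t q
Stack after step 5: $ q t (top = t).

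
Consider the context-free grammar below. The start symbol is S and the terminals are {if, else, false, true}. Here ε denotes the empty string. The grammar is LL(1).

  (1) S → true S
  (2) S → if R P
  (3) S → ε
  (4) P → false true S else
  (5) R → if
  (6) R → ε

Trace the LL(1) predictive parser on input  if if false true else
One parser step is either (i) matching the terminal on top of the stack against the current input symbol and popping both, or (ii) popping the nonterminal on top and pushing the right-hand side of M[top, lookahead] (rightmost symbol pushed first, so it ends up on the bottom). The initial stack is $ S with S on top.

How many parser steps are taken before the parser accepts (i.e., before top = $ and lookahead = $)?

9

step 1: stack=$ S  input=if if false true else $  — expand S → if R P
step 2: stack=$ P R if  input=if if false true else $  — match if
step 3: stack=$ P R  input=if false true else $  — expand R → if
step 4: stack=$ P if  input=if false true else $  — match if
step 5: stack=$ P  input=false true else $  — expand P → false true S else
step 6: stack=$ else S true false  input=false true else $  — match false
step 7: stack=$ else S true  input=true else $  — match true
step 8: stack=$ else S  input=else $  — expand S → ε
step 9: stack=$ else  input=else $  — match else
Accept reached after 9 steps.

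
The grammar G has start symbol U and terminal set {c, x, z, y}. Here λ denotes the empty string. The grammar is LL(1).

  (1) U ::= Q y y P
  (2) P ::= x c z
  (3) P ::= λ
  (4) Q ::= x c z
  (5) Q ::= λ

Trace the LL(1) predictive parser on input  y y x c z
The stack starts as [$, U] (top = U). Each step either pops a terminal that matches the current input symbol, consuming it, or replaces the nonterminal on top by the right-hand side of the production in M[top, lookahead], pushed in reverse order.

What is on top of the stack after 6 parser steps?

c

step 1: stack=$ U  input=y y x c z $  — expand U ::= Q y y P
step 2: stack=$ P y y Q  input=y y x c z $  — expand Q ::= λ
step 3: stack=$ P y y  input=y y x c z $  — match y
step 4: stack=$ P y  input=y x c z $  — match y
step 5: stack=$ P  input=x c z $  — expand P ::= x c z
step 6: stack=$ z c x  input=x c z $  — match x
Stack after step 6: $ z c (top = c).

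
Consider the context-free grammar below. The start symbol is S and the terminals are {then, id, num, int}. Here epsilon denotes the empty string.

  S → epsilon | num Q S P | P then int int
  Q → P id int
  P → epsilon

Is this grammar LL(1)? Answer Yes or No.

Yes

FIRST(S) = {epsilon, num, then}
FIRST(Q) = {id}
FIRST(P) = {epsilon}
FOLLOW(S) = {$}
FOLLOW(Q) = {$, num, then}
FOLLOW(P) = {$, id, then}
Each cell of M receives at most one production.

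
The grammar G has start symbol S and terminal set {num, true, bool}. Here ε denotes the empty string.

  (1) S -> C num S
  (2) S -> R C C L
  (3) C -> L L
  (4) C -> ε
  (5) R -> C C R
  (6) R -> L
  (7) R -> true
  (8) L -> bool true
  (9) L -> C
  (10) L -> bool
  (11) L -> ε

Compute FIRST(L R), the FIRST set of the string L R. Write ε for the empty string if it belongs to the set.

FIRST(S): from S->C num S we get {bool, num}; from S->R C C L we get {ε, bool, true}. So FIRST(S) = {ε, bool, num, true}.
FIRST(C): from C->L L we get {ε, bool}; from C->ε we get {ε}. So FIRST(C) = {ε, bool}.
FIRST(L): from L->bool true we get {bool}; from L->C we get {ε, bool}; from L->bool we get {bool}; from L->ε we get {ε}. So FIRST(L) = {ε, bool}.
FIRST(R): from R->C C R we get {ε, bool, true}; from R->L we get {ε, bool}; from R->true we get {true}. So FIRST(R) = {ε, bool, true}.
FIRST(L R): take FIRST of each symbol in turn, carrying on past any symbol whose FIRST contains ε; result {ε, bool, true}.

{ε, bool, true}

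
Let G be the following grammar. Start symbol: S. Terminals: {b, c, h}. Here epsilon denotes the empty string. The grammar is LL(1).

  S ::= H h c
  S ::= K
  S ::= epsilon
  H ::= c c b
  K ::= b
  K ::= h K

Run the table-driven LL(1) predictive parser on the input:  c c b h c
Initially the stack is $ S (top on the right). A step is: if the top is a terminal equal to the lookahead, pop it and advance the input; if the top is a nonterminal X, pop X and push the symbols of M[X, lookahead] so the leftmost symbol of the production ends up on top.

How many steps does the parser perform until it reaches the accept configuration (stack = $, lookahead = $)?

step 1: stack=$ S  input=c c b h c $  — expand S ::= H h c
step 2: stack=$ c h H  input=c c b h c $  — expand H ::= c c b
step 3: stack=$ c h b c c  input=c c b h c $  — match c
step 4: stack=$ c h b c  input=c b h c $  — match c
step 5: stack=$ c h b  input=b h c $  — match b
step 6: stack=$ c h  input=h c $  — match h
step 7: stack=$ c  input=c $  — match c
Accept reached after 7 steps.

7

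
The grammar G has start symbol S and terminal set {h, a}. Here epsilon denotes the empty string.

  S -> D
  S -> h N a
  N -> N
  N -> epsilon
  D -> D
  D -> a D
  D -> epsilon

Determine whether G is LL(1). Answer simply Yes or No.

FIRST(S) = {epsilon, a, h}
FIRST(N) = {epsilon}
FIRST(D) = {epsilon, a}
FOLLOW(S) = {$}
FOLLOW(N) = {a}
FOLLOW(D) = {$}
Cell M[D, $] receives both D -> D and D -> epsilon — the grammar is not LL(1).

No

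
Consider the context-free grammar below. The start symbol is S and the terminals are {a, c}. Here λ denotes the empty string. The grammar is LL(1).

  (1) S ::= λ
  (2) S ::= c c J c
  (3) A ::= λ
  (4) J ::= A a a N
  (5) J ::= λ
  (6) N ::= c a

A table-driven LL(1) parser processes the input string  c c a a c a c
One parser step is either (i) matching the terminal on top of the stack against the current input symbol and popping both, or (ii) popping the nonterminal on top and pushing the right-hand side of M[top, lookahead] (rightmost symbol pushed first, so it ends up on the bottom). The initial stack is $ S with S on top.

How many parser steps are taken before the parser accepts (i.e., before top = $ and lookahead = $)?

      Stack        Input            Action
   1  $ S          c c a a c a c $  expand S ::= c c J c
   2  $ c J c c    c c a a c a c $  match c
   3  $ c J c      c a a c a c $    match c
   4  $ c J        a a c a c $      expand J ::= A a a N
   5  $ c N a a A  a a c a c $      expand A ::= λ
   6  $ c N a a    a a c a c $      match a
   7  $ c N a      a c a c $        match a
   8  $ c N        c a c $          expand N ::= c a
   9  $ c a c      c a c $          match c
  10  $ c a        a c $            match a
  11  $ c          c $              match c
Accept reached after 11 steps.

11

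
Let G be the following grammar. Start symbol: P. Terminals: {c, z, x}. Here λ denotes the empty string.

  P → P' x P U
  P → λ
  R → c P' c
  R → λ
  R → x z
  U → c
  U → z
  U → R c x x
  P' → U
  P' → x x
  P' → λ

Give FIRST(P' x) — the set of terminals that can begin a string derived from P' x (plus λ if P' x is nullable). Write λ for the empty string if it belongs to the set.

FIRST(R) = {λ, c, x}
FIRST(U) = {c, x, z}  (via R c x x)
FIRST(P') = {λ, c, x, z}  (via U)
FIRST(P) = {λ, c, x, z}  (via P' x P U)
FIRST(P' x): take FIRST of each symbol in turn, carrying on past any symbol whose FIRST contains λ; result {c, x, z}.

{c, x, z}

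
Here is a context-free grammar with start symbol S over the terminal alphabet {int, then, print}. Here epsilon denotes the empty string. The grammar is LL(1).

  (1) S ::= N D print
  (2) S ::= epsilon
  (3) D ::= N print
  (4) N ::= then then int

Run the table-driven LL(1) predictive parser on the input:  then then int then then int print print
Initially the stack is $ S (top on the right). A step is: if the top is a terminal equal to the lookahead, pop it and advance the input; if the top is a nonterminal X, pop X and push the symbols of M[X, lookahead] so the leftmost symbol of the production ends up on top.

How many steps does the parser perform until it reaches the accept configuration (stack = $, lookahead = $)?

12

step 1: stack=$ S  input=then then int then then int print print $  — expand S ::= N D print
step 2: stack=$ print D N  input=then then int then then int print print $  — expand N ::= then then int
step 3: stack=$ print D int then then  input=then then int then then int print print $  — match then
step 4: stack=$ print D int then  input=then int then then int print print $  — match then
step 5: stack=$ print D int  input=int then then int print print $  — match int
step 6: stack=$ print D  input=then then int print print $  — expand D ::= N print
step 7: stack=$ print print N  input=then then int print print $  — expand N ::= then then int
step 8: stack=$ print print int then then  input=then then int print print $  — match then
step 9: stack=$ print print int then  input=then int print print $  — match then
step 10: stack=$ print print int  input=int print print $  — match int
step 11: stack=$ print print  input=print print $  — match print
step 12: stack=$ print  input=print $  — match print
Accept reached after 12 steps.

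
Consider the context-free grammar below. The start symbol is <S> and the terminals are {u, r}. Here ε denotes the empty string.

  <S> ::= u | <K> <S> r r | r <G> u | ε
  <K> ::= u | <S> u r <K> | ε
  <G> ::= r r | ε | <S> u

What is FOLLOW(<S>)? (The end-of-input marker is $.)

FIRST(<S>): from <S>::=u we get {u}; from <S>::=<K> <S> r r we get {r, u}; from <S>::=r <G> u we get {r}; from <S>::=ε we get {ε}. So FIRST(<S>) = {ε, r, u}.
FIRST(<K>): from <K>::=u we get {u}; from <K>::=<S> u r <K> we get {r, u}; from <K>::=ε we get {ε}. So FIRST(<K>) = {ε, r, u}.
FIRST(<G>): from <G>::=r r we get {r}; from <G>::=ε we get {ε}; from <G>::=<S> u we get {r, u}. So FIRST(<G>) = {ε, r, u}.
FOLLOW(<S>) includes $ since <S> is the start symbol.
FOLLOW(<S>): in <S>::=<K> <S> r r, <S> is followed by r r with FIRST {r}; in <K>::=<S> u r <K>, <S> is followed by u r <K> with FIRST {u}; in <G>::=<S> u, <S> is followed by u with FIRST {u}. Thus FOLLOW(<S>) = {$, r, u}.
FOLLOW(<K>): in <S>::=<K> <S> r r, <K> is followed by <S> r r with FIRST {r, u}; in <K>::=<S> u r <K>, the suffix after <K> is empty (adds nothing new). Thus FOLLOW(<K>) = {r, u}.
FOLLOW(<G>): in <S>::=r <G> u, <G> is followed by u with FIRST {u}. Thus FOLLOW(<G>) = {u}.

{$, r, u}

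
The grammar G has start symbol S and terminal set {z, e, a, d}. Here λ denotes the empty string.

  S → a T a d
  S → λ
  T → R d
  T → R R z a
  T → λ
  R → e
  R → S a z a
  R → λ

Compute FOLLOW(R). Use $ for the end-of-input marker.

{a, d, e, z}

FIRST(S): from S→a T a d we get {a}; from S→λ we get {λ}. So FIRST(S) = {λ, a}.
FIRST(R): from R→e we get {e}; from R→S a z a we get {a}; from R→λ we get {λ}. So FIRST(R) = {λ, a, e}.
FIRST(T): from T→R d we get {a, d, e}; from T→R R z a we get {a, e, z}; from T→λ we get {λ}. So FIRST(T) = {λ, a, d, e, z}.
FOLLOW(S) includes $ since S is the start symbol.
FOLLOW(S): in R→S a z a, S is followed by a z a with FIRST {a}. Thus FOLLOW(S) = {$, a}.
FOLLOW(T): in S→a T a d, T is followed by a d with FIRST {a}. Thus FOLLOW(T) = {a}.
FOLLOW(R): in T→R d, R is followed by d with FIRST {d}; in T→R R z a (occurrence 1), R is followed by R z a with FIRST {a, e, z}; in T→R R z a (occurrence 2), R is followed by z a with FIRST {z}. Thus FOLLOW(R) = {a, d, e, z}.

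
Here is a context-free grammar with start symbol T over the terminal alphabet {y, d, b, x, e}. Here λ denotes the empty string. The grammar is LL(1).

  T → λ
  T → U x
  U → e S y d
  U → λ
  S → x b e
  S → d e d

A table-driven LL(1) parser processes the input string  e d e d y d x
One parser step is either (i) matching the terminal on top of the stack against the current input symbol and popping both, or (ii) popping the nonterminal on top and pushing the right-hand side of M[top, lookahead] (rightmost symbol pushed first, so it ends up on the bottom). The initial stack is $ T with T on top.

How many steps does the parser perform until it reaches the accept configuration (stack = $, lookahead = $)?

10

      Stack          Input            Action
   1  $ T            e d e d y d x $  expand T → U x
   2  $ x U          e d e d y d x $  expand U → e S y d
   3  $ x d y S e    e d e d y d x $  match e
   4  $ x d y S      d e d y d x $    expand S → d e d
   5  $ x d y d e d  d e d y d x $    match d
   6  $ x d y d e    e d y d x $      match e
   7  $ x d y d      d y d x $        match d
   8  $ x d y        y d x $          match y
   9  $ x d          d x $            match d
  10  $ x            x $              match x
Accept reached after 10 steps.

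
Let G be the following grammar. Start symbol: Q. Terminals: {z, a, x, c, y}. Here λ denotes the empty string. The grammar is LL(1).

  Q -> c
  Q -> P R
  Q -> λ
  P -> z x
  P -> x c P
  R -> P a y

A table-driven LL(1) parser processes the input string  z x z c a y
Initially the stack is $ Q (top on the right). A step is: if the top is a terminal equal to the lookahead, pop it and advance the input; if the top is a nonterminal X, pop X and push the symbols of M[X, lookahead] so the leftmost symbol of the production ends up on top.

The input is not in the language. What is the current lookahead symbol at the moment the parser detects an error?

c

     Stack      Input          Action
  1  $ Q        z x z c a y $  expand Q -> P R
  2  $ R P      z x z c a y $  expand P -> z x
  3  $ R x z    z x z c a y $  match z
  4  $ R x      x z c a y $    match x
  5  $ R        z c a y $      expand R -> P a y
  6  $ y a P    z c a y $      expand P -> z x
  7  $ y a x z  z c a y $      match z
  8  $ y a x    c a y $        error: top is terminal x but lookahead is c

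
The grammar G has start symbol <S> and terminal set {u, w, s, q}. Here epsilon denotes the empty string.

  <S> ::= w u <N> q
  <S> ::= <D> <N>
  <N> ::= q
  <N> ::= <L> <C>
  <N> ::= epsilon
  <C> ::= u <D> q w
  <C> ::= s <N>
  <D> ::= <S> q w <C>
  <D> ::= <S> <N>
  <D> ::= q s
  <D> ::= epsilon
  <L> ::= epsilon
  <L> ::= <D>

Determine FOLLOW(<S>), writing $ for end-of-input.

{$, q, s, u, w}

FIRST(<C>) = {s, u}
FIRST(<S>) = {epsilon, q, s, u, w}  (via <D> <N>)
FIRST(<N>) = {epsilon, q, s, u, w}  (via <L> <C>)
FIRST(<D>) = {epsilon, q, s, u, w}  (via <S> q w <C>, <S> <N>)
FIRST(<L>) = {epsilon, q, s, u, w}  (via <D>)
FOLLOW(<S>) includes $ since <S> is the start symbol.
FOLLOW(<L>): in <N>::=<L> <C>, <L> is followed by <C> with FIRST {s, u}. Thus FOLLOW(<L>) = {s, u}.
FOLLOW(<S>): in <D>::=<S> q w <C>, <S> is followed by q w <C> with FIRST {q}; in <D>::=<S> <N>, <S> is followed by <N> with FIRST {epsilon, q, s, u, w}; in <D>::=<S> <N>, the suffix after <S> is nullable, so FOLLOW(<S>) ⊇ FOLLOW(<D>) = {$, q, s, u, w}. Thus FOLLOW(<S>) = {$, q, s, u, w}.
FOLLOW(<D>): in <S>::=<D> <N>, <D> is followed by <N> with FIRST {epsilon, q, s, u, w}; in <S>::=<D> <N>, the suffix after <D> is nullable, so FOLLOW(<D>) ⊇ FOLLOW(<S>) = {$, q, s, u, w}; in <C>::=u <D> q w, <D> is followed by q w with FIRST {q}; in <L>::=<D>, the suffix after <D> is empty, so FOLLOW(<D>) ⊇ FOLLOW(<L>) = {s, u}. Thus FOLLOW(<D>) = {$, q, s, u, w}.
FOLLOW(<N>): in <S>::=w u <N> q, <N> is followed by q with FIRST {q}; in <S>::=<D> <N>, the suffix after <N> is empty, so FOLLOW(<N>) ⊇ FOLLOW(<S>) = {$, q, s, u, w}; in <C>::=s <N>, the suffix after <N> is empty, so FOLLOW(<N>) ⊇ FOLLOW(<C>) = {$, q, s, u, w}; in <D>::=<S> <N>, the suffix after <N> is empty, so FOLLOW(<N>) ⊇ FOLLOW(<D>) = {$, q, s, u, w}. Thus FOLLOW(<N>) = {$, q, s, u, w}.
FOLLOW(<C>): in <N>::=<L> <C>, the suffix after <C> is empty, so FOLLOW(<C>) ⊇ FOLLOW(<N>) = {$, q, s, u, w}; in <D>::=<S> q w <C>, the suffix after <C> is empty, so FOLLOW(<C>) ⊇ FOLLOW(<D>) = {$, q, s, u, w}. Thus FOLLOW(<C>) = {$, q, s, u, w}.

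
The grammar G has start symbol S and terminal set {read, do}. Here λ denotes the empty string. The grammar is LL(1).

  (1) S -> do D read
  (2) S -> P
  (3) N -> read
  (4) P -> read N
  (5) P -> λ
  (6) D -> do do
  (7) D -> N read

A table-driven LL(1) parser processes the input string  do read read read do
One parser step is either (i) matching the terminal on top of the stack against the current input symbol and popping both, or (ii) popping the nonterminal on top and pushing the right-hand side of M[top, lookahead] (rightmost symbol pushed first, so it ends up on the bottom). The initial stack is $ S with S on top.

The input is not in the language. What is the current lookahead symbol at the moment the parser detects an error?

do

     Stack             Input                   Action
  1  $ S               do read read read do $  expand S -> do D read
  2  $ read D do       do read read read do $  match do
  3  $ read D          read read read do $     expand D -> N read
  4  $ read read N     read read read do $     expand N -> read
  5  $ read read read  read read read do $     match read
  6  $ read read       read read do $          match read
  7  $ read            read do $               match read
  8  $                 do $                    error: stack empty but input remains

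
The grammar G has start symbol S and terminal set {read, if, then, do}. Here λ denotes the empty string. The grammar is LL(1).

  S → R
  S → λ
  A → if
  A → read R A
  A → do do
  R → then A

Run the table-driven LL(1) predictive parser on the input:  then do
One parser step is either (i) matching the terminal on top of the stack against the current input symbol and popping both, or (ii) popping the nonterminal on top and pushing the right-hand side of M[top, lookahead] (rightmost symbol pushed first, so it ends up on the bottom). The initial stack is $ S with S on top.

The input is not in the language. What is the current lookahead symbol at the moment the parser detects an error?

$

step 1: stack=$ S  input=then do $  — expand S → R
step 2: stack=$ R  input=then do $  — expand R → then A
step 3: stack=$ A then  input=then do $  — match then
step 4: stack=$ A  input=do $  — expand A → do do
step 5: stack=$ do do  input=do $  — match do
step 6: stack=$ do  input=$  — error: top is terminal do but lookahead is $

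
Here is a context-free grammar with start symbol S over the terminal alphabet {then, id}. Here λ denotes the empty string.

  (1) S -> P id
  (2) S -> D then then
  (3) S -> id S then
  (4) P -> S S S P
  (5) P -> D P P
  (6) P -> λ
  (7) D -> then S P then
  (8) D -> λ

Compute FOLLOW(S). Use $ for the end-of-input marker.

FIRST(D): from D->then S P then we get {then}; from D->λ we get {λ}. So FIRST(D) = {λ, then}.
FIRST(S): from S->P id we get {id, then}; from S->D then then we get {then}; from S->id S then we get {id}. So FIRST(S) = {id, then}.
FIRST(P): from P->S S S P we get {id, then}; from P->D P P we get {λ, id, then}; from P->λ we get {λ}. So FIRST(P) = {λ, id, then}.
FOLLOW(S) includes $ since S is the start symbol.
FOLLOW(P): in S->P id, P is followed by id with FIRST {id}; in P->S S S P, the suffix after P is empty (adds nothing new); in P->D P P (occurrence 1), P is followed by P with FIRST {λ, id, then}; in P->D P P (occurrence 1), the suffix after P is nullable (adds nothing new); in P->D P P (occurrence 2), the suffix after P is empty (adds nothing new); in D->then S P then, P is followed by then with FIRST {then}. Thus FOLLOW(P) = {id, then}.
FOLLOW(S): in S->id S then, S is followed by then with FIRST {then}; in P->S S S P (occurrence 1), S is followed by S S P with FIRST {id, then}; in P->S S S P (occurrence 2), S is followed by S P with FIRST {id, then}; in P->S S S P (occurrence 3), S is followed by P with FIRST {λ, id, then}; in P->S S S P (occurrence 3), the suffix after S is nullable, so FOLLOW(S) ⊇ FOLLOW(P) = {id, then}; in D->then S P then, S is followed by P then with FIRST {id, then}. Thus FOLLOW(S) = {$, id, then}.
FOLLOW(D): in S->D then then, D is followed by then then with FIRST {then}; in P->D P P, D is followed by P P with FIRST {λ, id, then}; in P->D P P, the suffix after D is nullable, so FOLLOW(D) ⊇ FOLLOW(P) = {id, then}. Thus FOLLOW(D) = {id, then}.

{$, id, then}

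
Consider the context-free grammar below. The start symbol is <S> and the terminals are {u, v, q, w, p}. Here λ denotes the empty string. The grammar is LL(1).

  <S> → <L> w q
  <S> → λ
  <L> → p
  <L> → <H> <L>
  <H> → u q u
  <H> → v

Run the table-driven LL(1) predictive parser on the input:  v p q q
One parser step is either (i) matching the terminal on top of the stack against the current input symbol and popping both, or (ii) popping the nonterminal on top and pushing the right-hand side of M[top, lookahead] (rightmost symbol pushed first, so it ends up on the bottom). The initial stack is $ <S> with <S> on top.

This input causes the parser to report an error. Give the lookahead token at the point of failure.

     Stack          Input      Action
  1  $ <S>          v p q q $  expand <S> → <L> w q
  2  $ q w <L>      v p q q $  expand <L> → <H> <L>
  3  $ q w <L> <H>  v p q q $  expand <H> → v
  4  $ q w <L> v    v p q q $  match v
  5  $ q w <L>      p q q $    expand <L> → p
  6  $ q w p        p q q $    match p
  7  $ q w          q q $      error: top is terminal w but lookahead is q

q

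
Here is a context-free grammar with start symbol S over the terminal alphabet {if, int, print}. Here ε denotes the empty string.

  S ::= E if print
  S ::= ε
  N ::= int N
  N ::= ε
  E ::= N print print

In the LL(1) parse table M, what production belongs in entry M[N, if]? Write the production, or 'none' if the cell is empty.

none

FIRST(N): from N::=int N we get {int}; from N::=ε we get {ε}. So FIRST(N) = {ε, int}.
FIRST(E): from E::=N print print we get {int, print}. So FIRST(E) = {int, print}.
FIRST(S): from S::=E if print we get {int, print}; from S::=ε we get {ε}. So FIRST(S) = {ε, int, print}.
FOLLOW(S) includes $ since S is the start symbol.
FOLLOW(N): in N::=int N, the suffix after N is empty (adds nothing new); in E::=N print print, N is followed by print print with FIRST {print}. Thus FOLLOW(N) = {print}.
For N ::= int N: FIRST(int N) = {int}, so it goes in M[N, t] for t ∈ {int}.
For N ::= ε: FIRST(ε) = {ε}, so it goes in M[N, t] for t ∈ {}; since ε ∈ FIRST, also for every t ∈ FOLLOW(N) = {print}.
None of these place a production in M[N, if].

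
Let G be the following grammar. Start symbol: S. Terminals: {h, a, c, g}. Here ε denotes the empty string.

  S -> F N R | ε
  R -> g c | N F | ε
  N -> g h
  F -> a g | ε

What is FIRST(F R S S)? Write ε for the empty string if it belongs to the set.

FIRST(N): from N->g h we get {g}. So FIRST(N) = {g}.
FIRST(F): from F->a g we get {a}; from F->ε we get {ε}. So FIRST(F) = {ε, a}.
FIRST(S): from S->F N R we get {a, g}; from S->ε we get {ε}. So FIRST(S) = {ε, a, g}.
FIRST(R): from R->g c we get {g}; from R->N F we get {g}; from R->ε we get {ε}. So FIRST(R) = {ε, g}.
FIRST(F R S S): take FIRST of each symbol in turn, carrying on past any symbol whose FIRST contains ε; result {ε, a, g}.

{ε, a, g}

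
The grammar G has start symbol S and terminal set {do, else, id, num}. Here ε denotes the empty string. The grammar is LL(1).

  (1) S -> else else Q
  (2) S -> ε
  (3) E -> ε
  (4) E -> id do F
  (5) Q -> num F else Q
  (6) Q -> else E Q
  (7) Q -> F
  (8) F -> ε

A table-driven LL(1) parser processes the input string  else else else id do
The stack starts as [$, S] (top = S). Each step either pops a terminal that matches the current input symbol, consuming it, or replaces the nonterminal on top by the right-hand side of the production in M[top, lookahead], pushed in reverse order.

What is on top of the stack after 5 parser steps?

step 1: stack=$ S  input=else else else id do $  — expand S -> else else Q
step 2: stack=$ Q else else  input=else else else id do $  — match else
step 3: stack=$ Q else  input=else else id do $  — match else
step 4: stack=$ Q  input=else id do $  — expand Q -> else E Q
step 5: stack=$ Q E else  input=else id do $  — match else
Stack after step 5: $ Q E (top = E).

E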